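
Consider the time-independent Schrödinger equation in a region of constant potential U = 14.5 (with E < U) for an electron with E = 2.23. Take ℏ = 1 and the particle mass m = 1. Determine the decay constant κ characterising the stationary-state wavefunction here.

Since E < U the TISE in this region is ψ'' = κ²ψ with κ = √(2m(U − E))/ℏ.
κ = √(2 × 1 × 12.27) = 4.954.

κ = 4.95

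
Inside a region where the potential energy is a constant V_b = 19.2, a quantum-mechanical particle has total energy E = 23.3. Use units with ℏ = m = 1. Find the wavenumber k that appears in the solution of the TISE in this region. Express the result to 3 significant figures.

With E > V_b the solution is oscillatory, ψ ∝ e^{±ikx} with k = √(2m(E − V_b))/ℏ.
k = √(2 × 1 × 4.1) = 2.864.

k = 2.86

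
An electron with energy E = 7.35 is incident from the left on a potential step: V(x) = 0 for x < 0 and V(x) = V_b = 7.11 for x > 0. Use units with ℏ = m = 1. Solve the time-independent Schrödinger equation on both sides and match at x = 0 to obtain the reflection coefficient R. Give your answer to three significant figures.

R = 0.482

On each side the TISE gives plane waves with k = √(2m(E − V))/ℏ: k₁ = √(2·1·7.35) = 3.834, k₂ = √(2·1·0.24) = 0.6928.
Continuity of ψ and ψ′ at the step yields the reflection amplitude r = (k₁ − k₂)/(k₁ + k₂) = 0.6939; thus R = |r|² = 0.4815, T = 0.5185.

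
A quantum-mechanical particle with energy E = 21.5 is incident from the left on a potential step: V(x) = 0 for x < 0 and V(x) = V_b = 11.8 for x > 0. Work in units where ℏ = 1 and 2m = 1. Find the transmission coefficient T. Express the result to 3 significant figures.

The wavenumbers are k₁ = √(2mE)/ℏ = 4.637 on the left and k₂ = √(2m(E − V_b))/ℏ = 3.114 on the right.
Continuity of ψ and ψ′ at the step yields the reflection amplitude r = (k₁ − k₂)/(k₁ + k₂) = 0.1964; thus R = |r|² = 0.03857, T = 0.9614.

T = 0.961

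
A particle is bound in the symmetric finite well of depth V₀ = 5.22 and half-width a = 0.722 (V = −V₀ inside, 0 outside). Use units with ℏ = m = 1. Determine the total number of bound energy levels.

N = 2

The dimensionless depth is z₀ = a√(2mV₀)/ℏ = 0.722 × √(10.44) = 2.333.
The even/odd transcendental equations gain one root per π/2 in z₀, giving N = 1 + ⌊2z₀/π⌋ = 1 + ⌊1.485⌋ = 2.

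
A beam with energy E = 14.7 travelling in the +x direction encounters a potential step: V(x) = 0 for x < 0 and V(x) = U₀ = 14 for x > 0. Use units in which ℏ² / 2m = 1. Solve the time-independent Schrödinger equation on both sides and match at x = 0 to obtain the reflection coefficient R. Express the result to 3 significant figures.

R = 0.412

On each side the TISE gives plane waves with k = √(2m(E − V))/ℏ: k₁ = √(2·½·14.7) = 3.834, k₂ = √(2·½·0.7) = 0.8367.
Continuity of ψ and ψ′ at the step yields the reflection amplitude r = (k₁ − k₂)/(k₁ + k₂) = 0.6417; thus R = |r|² = 0.4118, T = 0.5882.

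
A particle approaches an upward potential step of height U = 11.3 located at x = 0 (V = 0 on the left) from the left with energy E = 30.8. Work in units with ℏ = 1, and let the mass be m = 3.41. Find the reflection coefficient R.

On each side the TISE gives plane waves with k = √(2m(E − V))/ℏ: k₁ = √(2·3.41·30.8) = 14.49, k₂ = √(2·3.41·19.5) = 11.53.
Matching ψ and ψ′ at x = 0 gives r = (k₁ − k₂)/(k₁ + k₂), so R = r² = 0.01295 and T = 1 − R = 0.9871.

R = 0.0129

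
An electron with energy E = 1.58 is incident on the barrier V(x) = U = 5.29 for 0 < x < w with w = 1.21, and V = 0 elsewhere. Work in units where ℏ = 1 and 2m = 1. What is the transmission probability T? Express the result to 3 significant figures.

T = 0.0313

Since E < U the interior solution is evanescent with decay constant κ = √(2m(U − E))/ℏ = 1.926.
κw = 2.331, sinh(κw) = 5.094.
The exact tunnelling result is T⁻¹ = 1 + U² sinh²(κw) / [4E(U − E)] = 31.96, so T = 0.0313.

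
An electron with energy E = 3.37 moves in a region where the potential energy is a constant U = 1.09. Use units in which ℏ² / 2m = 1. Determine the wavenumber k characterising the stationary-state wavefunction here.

k = 1.51

With E > U the solution is oscillatory, ψ ∝ e^{±ikx} with k = √(2m(E − U))/ℏ.
k = √(2 × 0.5 × 2.28) = 1.510.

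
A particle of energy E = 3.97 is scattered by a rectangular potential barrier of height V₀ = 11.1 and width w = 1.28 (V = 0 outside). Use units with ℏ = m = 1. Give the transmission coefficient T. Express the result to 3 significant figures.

T = 0.000233

Since E < V₀ the interior solution is evanescent with decay constant κ = √(2m(V₀ − E))/ℏ = 3.776.
κw = 4.834, sinh(κw) = 62.83.
Matching ψ, ψ′ at both faces gives T = [1 + V₀² sinh²(κw) / (4E(V₀ − E))]⁻¹ = 1/4296 = 0.000233.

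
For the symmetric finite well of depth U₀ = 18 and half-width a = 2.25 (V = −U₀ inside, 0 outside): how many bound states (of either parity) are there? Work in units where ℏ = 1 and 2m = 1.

N = 7

Define the well-strength parameter z₀ = (a/ℏ)√(2mU₀) = 2.25 × √(2·0.5·18) = 9.546.
A new bound state (alternating even/odd) appears each time z₀ passes a multiple of π/2, so N = ⌊2z₀/π⌋ + 1 = ⌊6.077⌋ + 1 = 7.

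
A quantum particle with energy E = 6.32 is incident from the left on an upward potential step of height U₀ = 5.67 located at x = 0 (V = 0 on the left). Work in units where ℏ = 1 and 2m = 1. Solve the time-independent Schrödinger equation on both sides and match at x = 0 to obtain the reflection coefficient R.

R = 0.265

The wavenumbers are k₁ = √(2mE)/ℏ = 2.514 on the left and k₂ = √(2m(E − U₀))/ℏ = 0.8062 on the right.
Continuity of ψ and ψ′ at the step yields the reflection amplitude r = (k₁ − k₂)/(k₁ + k₂) = 0.5143; thus R = |r|² = 0.2646, T = 0.7354.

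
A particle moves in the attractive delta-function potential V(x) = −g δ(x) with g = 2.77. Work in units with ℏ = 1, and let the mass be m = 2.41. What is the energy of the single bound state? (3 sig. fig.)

E = -9.25

For x ≠ 0 the bound state is ψ ∝ e^{−κ|x|}; integrating the TISE across the delta gives the cusp condition 2κ = 2mg/ℏ², so κ = 6.676.
Then E = −ℏ²κ²/(2m) = −mg²/(2ℏ²) = -9.246.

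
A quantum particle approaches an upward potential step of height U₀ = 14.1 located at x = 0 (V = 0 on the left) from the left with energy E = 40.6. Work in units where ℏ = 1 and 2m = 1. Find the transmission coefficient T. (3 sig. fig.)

The wavenumbers are k₁ = √(2mE)/ℏ = 6.372 on the left and k₂ = √(2m(E − U₀))/ℏ = 5.148 on the right.
Matching ψ and ψ′ at x = 0 gives r = (k₁ − k₂)/(k₁ + k₂), so R = r² = 0.01129 and T = 1 − R = 0.9887.

T = 0.989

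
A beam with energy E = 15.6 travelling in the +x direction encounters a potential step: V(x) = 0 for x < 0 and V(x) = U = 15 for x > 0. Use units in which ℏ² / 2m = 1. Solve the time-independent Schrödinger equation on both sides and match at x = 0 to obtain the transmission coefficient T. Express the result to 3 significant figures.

T = 0.548

On each side the TISE gives plane waves with k = √(2m(E − V))/ℏ: k₁ = √(2·½·15.6) = 3.950, k₂ = √(2·½·0.6) = 0.7746.
Continuity of ψ and ψ′ at the step yields the reflection amplitude r = (k₁ − k₂)/(k₁ + k₂) = 0.6721; thus R = |r|² = 0.4517, T = 0.5483.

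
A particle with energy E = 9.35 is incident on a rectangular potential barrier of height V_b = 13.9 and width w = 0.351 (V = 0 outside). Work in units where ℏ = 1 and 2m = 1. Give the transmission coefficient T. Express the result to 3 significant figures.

T = 0.567

E < V_b: inside the barrier ψ ∝ e^{±κx} with κ = √(2m(V_b − E))/ℏ = 2.133.
κw = 0.7487, sinh(κw) = 0.8206.
The exact tunnelling result is T⁻¹ = 1 + V_b² sinh²(κw) / [4E(V_b − E)] = 1.765, so T = 0.567.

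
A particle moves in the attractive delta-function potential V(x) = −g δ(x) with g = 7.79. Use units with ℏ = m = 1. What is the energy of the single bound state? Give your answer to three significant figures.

E = -30.3

The bound state is ψ(x) = √κ e^{−κ|x|}. The derivative jump ψ'(0⁺) − ψ'(0⁻) = −(2mg/ℏ²)ψ(0) fixes κ = mg/ℏ² = 7.790.
Then E = −ℏ²κ²/(2m) = −mg²/(2ℏ²) = -30.34.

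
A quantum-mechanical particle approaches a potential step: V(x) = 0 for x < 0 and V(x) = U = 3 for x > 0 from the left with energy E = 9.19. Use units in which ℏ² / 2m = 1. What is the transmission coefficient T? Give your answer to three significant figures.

The wavenumbers are k₁ = √(2mE)/ℏ = 3.032 on the left and k₂ = √(2m(E − U))/ℏ = 2.488 on the right.
Continuity of ψ and ψ′ at the step yields the reflection amplitude r = (k₁ − k₂)/(k₁ + k₂) = 0.09848; thus R = |r|² = 0.009697, T = 0.9903.

T = 0.990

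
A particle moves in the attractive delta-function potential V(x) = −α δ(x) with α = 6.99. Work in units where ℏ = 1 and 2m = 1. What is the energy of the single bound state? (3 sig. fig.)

E = -12.2

The bound state is ψ(x) = √κ e^{−κ|x|}. The derivative jump ψ'(0⁺) − ψ'(0⁻) = −(2mα/ℏ²)ψ(0) fixes κ = mα/ℏ² = 3.495.
Then E = −ℏ²κ²/(2m) = −mα²/(2ℏ²) = -12.22.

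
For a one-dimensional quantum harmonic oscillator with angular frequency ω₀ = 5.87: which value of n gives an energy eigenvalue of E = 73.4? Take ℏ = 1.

Invert E_n = (n + ½)ℏω₀: n = E/ℏω₀ − ½ = 12.004, so n = 12.

n = 12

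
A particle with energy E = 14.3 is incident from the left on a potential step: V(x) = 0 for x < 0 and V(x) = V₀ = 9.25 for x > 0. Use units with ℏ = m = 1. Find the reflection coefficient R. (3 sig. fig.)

On each side the TISE gives plane waves with k = √(2m(E − V))/ℏ: k₁ = √(2·1·14.3) = 5.348, k₂ = √(2·1·5.05) = 3.178.
Matching ψ and ψ′ at x = 0 gives r = (k₁ − k₂)/(k₁ + k₂), so R = r² = 0.06477 and T = 1 − R = 0.9352.

R = 0.0648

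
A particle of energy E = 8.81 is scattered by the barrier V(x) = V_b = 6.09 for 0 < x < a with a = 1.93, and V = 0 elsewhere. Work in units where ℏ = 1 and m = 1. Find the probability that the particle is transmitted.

T = 0.730

E > V_b: inside the barrier k₂ = √(2m(E − V_b))/ℏ = 2.332, k₂a = 4.501.
T = [1 + V_b² sin²(k₂a) / (4E(E − V_b))]⁻¹ = 1/1.370 = 0.730.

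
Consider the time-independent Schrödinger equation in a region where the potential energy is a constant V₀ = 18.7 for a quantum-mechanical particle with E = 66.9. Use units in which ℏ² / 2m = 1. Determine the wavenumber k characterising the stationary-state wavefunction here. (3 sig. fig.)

With E > V₀ the solution is oscillatory, ψ ∝ e^{±ikx} with k = √(2m(E − V₀))/ℏ.
k = √(2 × 0.5 × 48.2) = 6.943.

k = 6.94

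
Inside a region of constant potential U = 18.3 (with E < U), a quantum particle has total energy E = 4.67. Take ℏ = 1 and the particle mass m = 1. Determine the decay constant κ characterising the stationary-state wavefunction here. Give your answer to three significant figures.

Since E < U the TISE in this region is ψ'' = κ²ψ with κ = √(2m(U − E))/ℏ.
κ = √(2 × 1 × 13.63) = 5.221.

κ = 5.22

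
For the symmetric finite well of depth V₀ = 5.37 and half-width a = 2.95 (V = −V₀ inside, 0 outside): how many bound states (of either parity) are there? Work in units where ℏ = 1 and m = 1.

Define the well-strength parameter z₀ = (a/ℏ)√(2mV₀) = 2.95 × √(2·1·5.37) = 9.668.
A new bound state (alternating even/odd) appears each time z₀ passes a multiple of π/2, so N = ⌊2z₀/π⌋ + 1 = ⌊6.155⌋ + 1 = 7.

N = 7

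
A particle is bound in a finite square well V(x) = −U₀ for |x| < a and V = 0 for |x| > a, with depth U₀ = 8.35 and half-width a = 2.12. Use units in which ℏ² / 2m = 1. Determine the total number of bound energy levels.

N = 4

The dimensionless depth is z₀ = a√(2mU₀)/ℏ = 2.12 × √(8.350) = 6.126.
The even/odd transcendental equations gain one root per π/2 in z₀, giving N = 1 + ⌊2z₀/π⌋ = 1 + ⌊3.900⌋ = 4.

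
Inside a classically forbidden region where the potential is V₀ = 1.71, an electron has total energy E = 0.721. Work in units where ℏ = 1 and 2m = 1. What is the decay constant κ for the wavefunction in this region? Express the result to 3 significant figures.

Since E < V₀ the TISE in this region is ψ'' = κ²ψ with κ = √(2m(V₀ − E))/ℏ.
κ = √(2 × 0.5 × 0.989) = 0.9945.

κ = 0.994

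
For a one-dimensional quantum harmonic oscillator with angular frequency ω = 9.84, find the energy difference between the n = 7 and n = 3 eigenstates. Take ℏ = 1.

E_n = ℏω(n + ½), so ΔE = (7 − 3) ℏω = 4 × 9.84 = 39.36.

ΔE = 39.4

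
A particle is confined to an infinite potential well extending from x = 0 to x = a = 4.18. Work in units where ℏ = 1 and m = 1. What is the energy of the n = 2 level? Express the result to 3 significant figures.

E = 1.13

The infinite-well eigenfunctions ψ_n = √(2/a) sin(nπx/a) vanish at both walls, giving E_n = n²π²ℏ²/(2ma²).
E_2 = 2² × π² / (2 × 1 × 4.18²) = 1.130.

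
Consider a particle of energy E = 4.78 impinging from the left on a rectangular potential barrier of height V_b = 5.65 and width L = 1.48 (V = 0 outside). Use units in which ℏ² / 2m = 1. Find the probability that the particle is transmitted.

Since E < V_b the interior solution is evanescent with decay constant κ = √(2m(V_b − E))/ℏ = 0.9327.
κL = 1.380, sinh(κL) = 1.863.
The exact tunnelling result is T⁻¹ = 1 + V_b² sinh²(κL) / [4E(V_b − E)] = 7.658, so T = 0.131.

T = 0.131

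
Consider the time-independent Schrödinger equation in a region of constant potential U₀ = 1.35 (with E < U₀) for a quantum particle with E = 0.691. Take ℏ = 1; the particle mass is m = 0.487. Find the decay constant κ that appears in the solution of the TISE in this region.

κ = 0.801

Since E < U₀ the TISE in this region is ψ'' = κ²ψ with κ = √(2m(U₀ − E))/ℏ.
κ = √(2 × 0.487 × 0.659) = 0.8012.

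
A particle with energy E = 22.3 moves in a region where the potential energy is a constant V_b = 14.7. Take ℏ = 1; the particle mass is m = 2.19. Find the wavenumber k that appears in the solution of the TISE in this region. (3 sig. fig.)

With E > V_b the solution is oscillatory, ψ ∝ e^{±ikx} with k = √(2m(E − V_b))/ℏ.
k = √(2 × 2.19 × 7.6) = 5.770.

k = 5.77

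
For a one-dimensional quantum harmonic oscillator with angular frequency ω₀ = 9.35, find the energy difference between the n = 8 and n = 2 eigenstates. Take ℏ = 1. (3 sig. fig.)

ΔE = 56.1

E_n = ℏω₀(n + ½), so ΔE = (8 − 2) ℏω₀ = 6 × 9.35 = 56.10.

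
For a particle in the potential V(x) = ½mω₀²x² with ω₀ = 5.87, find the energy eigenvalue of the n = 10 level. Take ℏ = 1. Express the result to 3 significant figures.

E = 61.6

The oscillator eigenvalues are E_n = ℏω₀(n + ½), so E_10 = 5.87 × 10.5 = 61.64.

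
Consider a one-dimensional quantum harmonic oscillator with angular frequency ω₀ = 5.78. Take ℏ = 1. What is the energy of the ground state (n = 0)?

The oscillator eigenvalues are E_n = ℏω₀(n + ½), so E_0 = 5.78 × 0.5 = 2.890.

E = 2.89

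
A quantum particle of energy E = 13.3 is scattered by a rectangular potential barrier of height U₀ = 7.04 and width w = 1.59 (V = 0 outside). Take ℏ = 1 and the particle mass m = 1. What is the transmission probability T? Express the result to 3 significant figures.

T = 0.947

Above the barrier the interior wavenumber is k₂ = √(2m(E − U₀))/ℏ = 3.538, giving phase k₂w = 5.626.
T = [1 + U₀² sin²(k₂w) / (4E(E − U₀))]⁻¹ = 1/1.056 = 0.947.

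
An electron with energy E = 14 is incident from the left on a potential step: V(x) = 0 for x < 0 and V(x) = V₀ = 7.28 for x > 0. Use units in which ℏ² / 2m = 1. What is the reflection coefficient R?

On each side the TISE gives plane waves with k = √(2m(E − V))/ℏ: k₁ = √(2·½·14) = 3.742, k₂ = √(2·½·6.72) = 2.592.
Matching ψ and ψ′ at x = 0 gives r = (k₁ − k₂)/(k₁ + k₂), so R = r² = 0.03293 and T = 1 − R = 0.9671.

R = 0.0329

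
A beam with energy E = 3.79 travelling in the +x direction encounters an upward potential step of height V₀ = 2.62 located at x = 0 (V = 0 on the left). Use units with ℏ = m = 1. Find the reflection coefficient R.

The wavenumbers are k₁ = √(2mE)/ℏ = 2.753 on the left and k₂ = √(2m(E − V₀))/ℏ = 1.530 on the right.
Matching ψ and ψ′ at x = 0 gives r = (k₁ − k₂)/(k₁ + k₂), so R = r² = 0.08160 and T = 1 − R = 0.9184.

R = 0.0816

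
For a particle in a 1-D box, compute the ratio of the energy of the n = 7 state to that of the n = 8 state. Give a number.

Since E_n ∝ n², the ratio is (7/8)² = 0.765625.

0.765625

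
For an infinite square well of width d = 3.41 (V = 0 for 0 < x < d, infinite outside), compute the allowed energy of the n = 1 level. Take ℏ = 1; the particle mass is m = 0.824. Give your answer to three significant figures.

Requiring ψ(0) = ψ(d) = 0 quantises k = nπ/d, hence E_n = ℏ²k²/2m = n²π²ℏ²/(2md²).
E_1 = 1² × π² / (2 × 0.824 × 3.41²) = 0.5150.

E = 0.515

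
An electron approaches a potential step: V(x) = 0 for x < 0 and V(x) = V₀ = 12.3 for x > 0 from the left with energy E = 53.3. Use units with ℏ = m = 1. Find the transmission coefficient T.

T = 0.996

On each side the TISE gives plane waves with k = √(2m(E − V))/ℏ: k₁ = √(2·1·53.3) = 10.32, k₂ = √(2·1·41) = 9.055.
Matching ψ and ψ′ at x = 0 gives r = (k₁ − k₂)/(k₁ + k₂), so R = r² = 0.004290 and T = 1 − R = 0.9957.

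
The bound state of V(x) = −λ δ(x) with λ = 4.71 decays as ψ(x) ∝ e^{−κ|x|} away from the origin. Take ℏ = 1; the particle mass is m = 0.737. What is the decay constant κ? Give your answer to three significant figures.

Integrate −(ℏ²/2m)ψ'' − λδ(x)ψ = Eψ from −ε to +ε: the ψ'' term gives ψ'(0⁺) − ψ'(0⁻) and the δ term gives −(2mλ/ℏ²)ψ(0).
With ψ ∝ e^{−κ|x|} this yields −2κ = −2mλ/ℏ², so κ = mλ/ℏ² = 3.471.

κ = 3.47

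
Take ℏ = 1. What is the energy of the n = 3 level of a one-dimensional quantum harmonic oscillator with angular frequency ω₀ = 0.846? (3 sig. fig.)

E = 2.96

Using E_n = (n + ½)ℏω₀: E_3 = 3.5 × 0.846 = 2.961.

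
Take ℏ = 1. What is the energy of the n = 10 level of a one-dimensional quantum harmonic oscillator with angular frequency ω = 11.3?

E = 119

Using E_n = (n + ½)ℏω: E_10 = 10.5 × 11.3 = 118.7.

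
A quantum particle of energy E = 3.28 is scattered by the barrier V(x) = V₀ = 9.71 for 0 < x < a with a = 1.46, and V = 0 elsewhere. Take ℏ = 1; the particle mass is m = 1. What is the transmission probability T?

E < V₀: inside the barrier ψ ∝ e^{±κx} with κ = √(2m(V₀ − E))/ℏ = 3.586.
κa = 5.236, sinh(κa) = 93.93.
The exact tunnelling result is T⁻¹ = 1 + V₀² sinh²(κa) / [4E(V₀ − E)] = 9861, so T = 0.000101.

T = 0.000101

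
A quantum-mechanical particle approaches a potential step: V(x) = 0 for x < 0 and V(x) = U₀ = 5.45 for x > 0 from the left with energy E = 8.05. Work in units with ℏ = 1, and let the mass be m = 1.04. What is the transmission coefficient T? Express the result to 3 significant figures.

On each side the TISE gives plane waves with k = √(2m(E − V))/ℏ: k₁ = √(2·1.04·8.05) = 4.092, k₂ = √(2·1.04·2.6) = 2.326.
Continuity of ψ and ψ′ at the step yields the reflection amplitude r = (k₁ − k₂)/(k₁ + k₂) = 0.2753; thus R = |r|² = 0.07576, T = 0.9242.

T = 0.924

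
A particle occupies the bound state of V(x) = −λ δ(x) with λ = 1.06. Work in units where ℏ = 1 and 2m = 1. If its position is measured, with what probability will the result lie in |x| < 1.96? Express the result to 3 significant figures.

P = 0.875

The normalised bound state is ψ = √κ e^{−κ|x|} with κ = mλ/ℏ² = 0.5300.
P(|x| < d) = ∫_{−d}^{d} κ e^{−2κ|x|} dx = 1 − e^{−2κd} = 1 − e^{−2.078} = 0.8748.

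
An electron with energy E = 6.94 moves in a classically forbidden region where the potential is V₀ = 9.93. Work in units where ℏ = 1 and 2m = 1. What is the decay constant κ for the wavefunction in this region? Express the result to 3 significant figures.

Since E < V₀ the TISE in this region is ψ'' = κ²ψ with κ = √(2m(V₀ − E))/ℏ.
κ = √(2 × 0.5 × 2.99) = 1.729.

κ = 1.73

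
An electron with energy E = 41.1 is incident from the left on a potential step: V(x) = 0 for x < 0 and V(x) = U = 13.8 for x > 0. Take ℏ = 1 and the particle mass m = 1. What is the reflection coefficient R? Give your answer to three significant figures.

R = 0.0104

The wavenumbers are k₁ = √(2mE)/ℏ = 9.066 on the left and k₂ = √(2m(E − U))/ℏ = 7.389 on the right.
Matching ψ and ψ′ at x = 0 gives r = (k₁ − k₂)/(k₁ + k₂), so R = r² = 0.01039 and T = 1 − R = 0.9896.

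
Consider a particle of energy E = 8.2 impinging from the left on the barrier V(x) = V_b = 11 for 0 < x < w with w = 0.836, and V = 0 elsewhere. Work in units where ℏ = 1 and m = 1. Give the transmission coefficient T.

T = 0.0569

Since E < V_b the interior solution is evanescent with decay constant κ = √(2m(V_b − E))/ℏ = 2.366.
κw = 1.978, sinh(κw) = 3.546.
The exact tunnelling result is T⁻¹ = 1 + V_b² sinh²(κw) / [4E(V_b − E)] = 17.57, so T = 0.0569.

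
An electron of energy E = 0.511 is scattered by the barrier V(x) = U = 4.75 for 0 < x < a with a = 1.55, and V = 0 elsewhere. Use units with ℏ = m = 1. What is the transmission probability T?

Since E < U the interior solution is evanescent with decay constant κ = √(2m(U − E))/ℏ = 2.912.
κa = 4.513, sinh(κa) = 45.60.
The exact tunnelling result is T⁻¹ = 1 + U² sinh²(κa) / [4E(U − E)] = 5415, so T = 0.000185.

T = 0.000185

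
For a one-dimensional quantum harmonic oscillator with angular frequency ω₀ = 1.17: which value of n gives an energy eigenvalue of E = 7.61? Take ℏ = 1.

Invert E_n = (n + ½)ℏω₀: n = E/ℏω₀ − ½ = 6.004, so n = 6.

n = 6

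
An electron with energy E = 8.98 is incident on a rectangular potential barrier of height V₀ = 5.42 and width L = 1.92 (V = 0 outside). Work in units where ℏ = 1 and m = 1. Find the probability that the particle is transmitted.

E > V₀: inside the barrier k₂ = √(2m(E − V₀))/ℏ = 2.668, k₂L = 5.123.
T = [1 + V₀² sin²(k₂L) / (4E(E − V₀))]⁻¹ = 1/1.193 = 0.838.

T = 0.838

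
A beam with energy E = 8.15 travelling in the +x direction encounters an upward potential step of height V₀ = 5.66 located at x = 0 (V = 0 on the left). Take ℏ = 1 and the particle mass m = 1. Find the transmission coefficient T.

T = 0.917

On each side the TISE gives plane waves with k = √(2m(E − V))/ℏ: k₁ = √(2·1·8.15) = 4.037, k₂ = √(2·1·2.49) = 2.232.
Continuity of ψ and ψ′ at the step yields the reflection amplitude r = (k₁ − k₂)/(k₁ + k₂) = 0.2880; thus R = |r|² = 0.08297, T = 0.9170.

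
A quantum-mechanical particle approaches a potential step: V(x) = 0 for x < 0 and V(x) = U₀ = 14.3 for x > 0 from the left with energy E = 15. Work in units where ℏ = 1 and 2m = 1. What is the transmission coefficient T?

The wavenumbers are k₁ = √(2mE)/ℏ = 3.873 on the left and k₂ = √(2m(E − U₀))/ℏ = 0.8367 on the right.
Matching ψ and ψ′ at x = 0 gives r = (k₁ − k₂)/(k₁ + k₂), so R = r² = 0.4156 and T = 1 − R = 0.5844.

T = 0.584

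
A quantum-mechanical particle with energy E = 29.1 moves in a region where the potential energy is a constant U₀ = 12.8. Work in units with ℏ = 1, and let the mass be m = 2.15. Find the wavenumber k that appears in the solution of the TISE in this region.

With E > U₀ the solution is oscillatory, ψ ∝ e^{±ikx} with k = √(2m(E − U₀))/ℏ.
k = √(2 × 2.15 × 16.3) = 8.372.

k = 8.37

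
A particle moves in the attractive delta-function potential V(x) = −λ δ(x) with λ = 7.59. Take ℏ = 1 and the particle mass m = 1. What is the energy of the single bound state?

The bound state is ψ(x) = √κ e^{−κ|x|}. The derivative jump ψ'(0⁺) − ψ'(0⁻) = −(2mλ/ℏ²)ψ(0) fixes κ = mλ/ℏ² = 7.590.
Then E = −ℏ²κ²/(2m) = −mλ²/(2ℏ²) = -28.80.

E = -28.8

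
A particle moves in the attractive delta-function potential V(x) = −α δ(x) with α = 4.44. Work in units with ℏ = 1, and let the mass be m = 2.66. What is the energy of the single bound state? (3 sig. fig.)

E = -26.2

For x ≠ 0 the bound state is ψ ∝ e^{−κ|x|}; integrating the TISE across the delta gives the cusp condition 2κ = 2mα/ℏ², so κ = 11.81.
Then E = −ℏ²κ²/(2m) = −mα²/(2ℏ²) = -26.22.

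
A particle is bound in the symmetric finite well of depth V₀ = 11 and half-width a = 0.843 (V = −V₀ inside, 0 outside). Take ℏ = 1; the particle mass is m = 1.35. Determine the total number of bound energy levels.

N = 3

The dimensionless depth is z₀ = a√(2mV₀)/ℏ = 0.843 × √(29.70) = 4.594.
A new bound state (alternating even/odd) appears each time z₀ passes a multiple of π/2, so N = ⌊2z₀/π⌋ + 1 = ⌊2.925⌋ + 1 = 3.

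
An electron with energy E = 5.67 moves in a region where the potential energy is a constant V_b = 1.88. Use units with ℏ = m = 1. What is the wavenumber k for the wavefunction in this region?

k = 2.75

With E > V_b the solution is oscillatory, ψ ∝ e^{±ikx} with k = √(2m(E − V_b))/ℏ.
k = √(2 × 1 × 3.79) = 2.753.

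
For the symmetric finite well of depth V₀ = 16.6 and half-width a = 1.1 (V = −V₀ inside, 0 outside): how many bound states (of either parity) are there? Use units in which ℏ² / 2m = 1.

N = 3

The dimensionless depth is z₀ = a√(2mV₀)/ℏ = 1.1 × √(16.60) = 4.482.
The even/odd transcendental equations gain one root per π/2 in z₀, giving N = 1 + ⌊2z₀/π⌋ = 1 + ⌊2.853⌋ = 3.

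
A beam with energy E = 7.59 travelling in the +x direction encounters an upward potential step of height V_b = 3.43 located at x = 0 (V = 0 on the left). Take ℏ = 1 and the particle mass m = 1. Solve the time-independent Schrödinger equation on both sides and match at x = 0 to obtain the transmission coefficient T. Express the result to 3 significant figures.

T = 0.978

On each side the TISE gives plane waves with k = √(2m(E − V))/ℏ: k₁ = √(2·1·7.59) = 3.896, k₂ = √(2·1·4.16) = 2.884.
Continuity of ψ and ψ′ at the step yields the reflection amplitude r = (k₁ − k₂)/(k₁ + k₂) = 0.1492; thus R = |r|² = 0.02226, T = 0.9777.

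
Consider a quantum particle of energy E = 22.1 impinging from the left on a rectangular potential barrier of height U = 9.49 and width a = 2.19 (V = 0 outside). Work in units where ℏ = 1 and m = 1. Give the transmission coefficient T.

E > U: inside the barrier k₂ = √(2m(E − U))/ℏ = 5.022, k₂a = 11.00.
T = [1 + U² sin²(k₂a) / (4E(E − U))]⁻¹ = 1/1.081 = 0.925.

T = 0.925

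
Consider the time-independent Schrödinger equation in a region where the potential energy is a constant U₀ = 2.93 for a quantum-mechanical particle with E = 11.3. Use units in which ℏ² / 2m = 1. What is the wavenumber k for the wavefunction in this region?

With E > U₀ the solution is oscillatory, ψ ∝ e^{±ikx} with k = √(2m(E − U₀))/ℏ.
k = √(2 × 0.5 × 8.37) = 2.893.

k = 2.89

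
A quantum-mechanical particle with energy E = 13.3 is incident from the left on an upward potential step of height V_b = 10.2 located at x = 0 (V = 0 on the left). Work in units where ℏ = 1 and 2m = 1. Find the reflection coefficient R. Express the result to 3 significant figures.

The wavenumbers are k₁ = √(2mE)/ℏ = 3.647 on the left and k₂ = √(2m(E − V_b))/ℏ = 1.761 on the right.
Continuity of ψ and ψ′ at the step yields the reflection amplitude r = (k₁ − k₂)/(k₁ + k₂) = 0.3488; thus R = |r|² = 0.1217, T = 0.8783.

R = 0.122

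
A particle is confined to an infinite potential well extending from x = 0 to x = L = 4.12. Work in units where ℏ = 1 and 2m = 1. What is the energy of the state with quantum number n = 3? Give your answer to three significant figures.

E = 5.23

Requiring ψ(0) = ψ(L) = 0 quantises k = nπ/L, hence E_n = ℏ²k²/2m = n²π²ℏ²/(2mL²).
E_3 = 3² × π² / (2 × 0.5 × 4.12²) = 5.233.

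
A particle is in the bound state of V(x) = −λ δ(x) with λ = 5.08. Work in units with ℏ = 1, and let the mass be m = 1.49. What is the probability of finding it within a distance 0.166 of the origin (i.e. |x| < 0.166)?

P = 0.919

The normalised bound state is ψ = √κ e^{−κ|x|} with κ = mλ/ℏ² = 7.569.
P(|x| < d) = ∫_{−d}^{d} κ e^{−2κ|x|} dx = 1 − e^{−2κd} = 1 − e^{−2.513} = 0.9190.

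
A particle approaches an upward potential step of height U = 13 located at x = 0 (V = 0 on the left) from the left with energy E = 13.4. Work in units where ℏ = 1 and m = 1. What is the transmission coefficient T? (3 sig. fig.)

T = 0.502

The wavenumbers are k₁ = √(2mE)/ℏ = 5.177 on the left and k₂ = √(2m(E − U))/ℏ = 0.8944 on the right.
Continuity of ψ and ψ′ at the step yields the reflection amplitude r = (k₁ − k₂)/(k₁ + k₂) = 0.7054; thus R = |r|² = 0.4975, T = 0.5025.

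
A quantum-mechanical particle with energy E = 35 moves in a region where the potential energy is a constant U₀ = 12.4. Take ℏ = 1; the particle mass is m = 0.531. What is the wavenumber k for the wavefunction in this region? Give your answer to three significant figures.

With E > U₀ the solution is oscillatory, ψ ∝ e^{±ikx} with k = √(2m(E − U₀))/ℏ.
k = √(2 × 0.531 × 22.6) = 4.899.

k = 4.90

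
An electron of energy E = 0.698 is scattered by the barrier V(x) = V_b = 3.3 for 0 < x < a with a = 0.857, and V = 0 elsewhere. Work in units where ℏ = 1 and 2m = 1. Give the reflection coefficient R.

R = 0.839

E < V_b: inside the barrier ψ ∝ e^{±κx} with κ = √(2m(V_b − E))/ℏ = 1.613.
κa = 1.382, sinh(κa) = 1.867.
Matching ψ, ψ′ at both faces gives T = [1 + V_b² sinh²(κa) / (4E(V_b − E))]⁻¹ = 1/6.224 = 0.161.
R = 1 − T = 0.839.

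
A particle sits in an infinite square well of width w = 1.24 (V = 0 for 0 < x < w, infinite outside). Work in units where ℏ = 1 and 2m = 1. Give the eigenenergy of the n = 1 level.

E = 6.42

Requiring ψ(0) = ψ(w) = 0 quantises k = nπ/w, hence E_n = ℏ²k²/2m = n²π²ℏ²/(2mw²).
E_1 = 1² × π² / (2 × 0.5 × 1.24²) = 6.419.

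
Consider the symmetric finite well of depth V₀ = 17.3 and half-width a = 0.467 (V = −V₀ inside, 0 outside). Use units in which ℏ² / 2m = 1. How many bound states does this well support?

N = 2

Define the well-strength parameter z₀ = (a/ℏ)√(2mV₀) = 0.467 × √(2·0.5·17.3) = 1.942.
A new bound state (alternating even/odd) appears each time z₀ passes a multiple of π/2, so N = ⌊2z₀/π⌋ + 1 = ⌊1.237⌋ + 1 = 2.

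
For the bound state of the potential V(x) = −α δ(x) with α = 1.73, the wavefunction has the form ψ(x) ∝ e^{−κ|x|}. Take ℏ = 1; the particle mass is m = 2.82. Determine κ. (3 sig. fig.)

κ = 4.88

Integrate −(ℏ²/2m)ψ'' − αδ(x)ψ = Eψ from −ε to +ε: the ψ'' term gives ψ'(0⁺) − ψ'(0⁻) and the δ term gives −(2mα/ℏ²)ψ(0).
With ψ ∝ e^{−κ|x|} this yields −2κ = −2mα/ℏ², so κ = mα/ℏ² = 4.879.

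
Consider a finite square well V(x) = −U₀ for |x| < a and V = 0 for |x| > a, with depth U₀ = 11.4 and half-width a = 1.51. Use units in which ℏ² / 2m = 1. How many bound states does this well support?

N = 4

Define the well-strength parameter z₀ = (a/ℏ)√(2mU₀) = 1.51 × √(2·0.5·11.4) = 5.098.
The even/odd transcendental equations gain one root per π/2 in z₀, giving N = 1 + ⌊2z₀/π⌋ = 1 + ⌊3.246⌋ = 4.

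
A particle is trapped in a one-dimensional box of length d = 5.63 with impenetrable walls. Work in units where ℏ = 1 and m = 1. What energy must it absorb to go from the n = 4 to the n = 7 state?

E_n = n²π²ℏ²/(2md²), so ΔE = (7² − 4²) π²ℏ²/(2md²).
ΔE = 33 × π² / (2 × 1 × 5.63²) = 5.138.

ΔE = 5.14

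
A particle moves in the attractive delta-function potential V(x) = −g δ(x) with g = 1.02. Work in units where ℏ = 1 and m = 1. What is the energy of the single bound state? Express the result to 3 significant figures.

E = -0.520

The bound state is ψ(x) = √κ e^{−κ|x|}. The derivative jump ψ'(0⁺) − ψ'(0⁻) = −(2mg/ℏ²)ψ(0) fixes κ = mg/ℏ² = 1.020.
Then E = −ℏ²κ²/(2m) = −mg²/(2ℏ²) = -0.5202.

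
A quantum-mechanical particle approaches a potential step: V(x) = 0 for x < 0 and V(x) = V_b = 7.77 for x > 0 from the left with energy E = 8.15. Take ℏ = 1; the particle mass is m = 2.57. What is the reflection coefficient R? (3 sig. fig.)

R = 0.416

On each side the TISE gives plane waves with k = √(2m(E − V))/ℏ: k₁ = √(2·2.57·8.15) = 6.472, k₂ = √(2·2.57·0.38) = 1.398.
Continuity of ψ and ψ′ at the step yields the reflection amplitude r = (k₁ − k₂)/(k₁ + k₂) = 0.6448; thus R = |r|² = 0.4158, T = 0.5842.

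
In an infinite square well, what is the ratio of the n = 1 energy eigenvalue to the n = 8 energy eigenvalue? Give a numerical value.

Since E_n ∝ n², the ratio is (1/8)² = 0.015625.

0.015625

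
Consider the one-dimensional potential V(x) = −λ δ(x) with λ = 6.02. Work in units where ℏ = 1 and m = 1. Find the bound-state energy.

E = -18.1

The bound state is ψ(x) = √κ e^{−κ|x|}. The derivative jump ψ'(0⁺) − ψ'(0⁻) = −(2mλ/ℏ²)ψ(0) fixes κ = mλ/ℏ² = 6.020.
Then E = −ℏ²κ²/(2m) = −mλ²/(2ℏ²) = -18.12.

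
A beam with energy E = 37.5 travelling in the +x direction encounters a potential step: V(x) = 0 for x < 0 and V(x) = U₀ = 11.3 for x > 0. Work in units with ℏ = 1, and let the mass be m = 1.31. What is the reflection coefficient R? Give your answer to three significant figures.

On each side the TISE gives plane waves with k = √(2m(E − V))/ℏ: k₁ = √(2·1.31·37.5) = 9.912, k₂ = √(2·1.31·26.2) = 8.285.
Matching ψ and ψ′ at x = 0 gives r = (k₁ − k₂)/(k₁ + k₂), so R = r² = 0.007993 and T = 1 − R = 0.9920.

R = 0.00799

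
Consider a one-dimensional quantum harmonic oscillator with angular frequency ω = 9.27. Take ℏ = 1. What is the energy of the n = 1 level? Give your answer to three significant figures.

E = 13.9

Using E_n = (n + ½)ℏω: E_1 = 1.5 × 9.27 = 13.91.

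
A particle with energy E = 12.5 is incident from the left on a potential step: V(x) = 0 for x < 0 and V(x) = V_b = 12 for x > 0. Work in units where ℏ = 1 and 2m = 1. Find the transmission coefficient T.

The wavenumbers are k₁ = √(2mE)/ℏ = 3.536 on the left and k₂ = √(2m(E − V_b))/ℏ = 0.7071 on the right.
Continuity of ψ and ψ′ at the step yields the reflection amplitude r = (k₁ − k₂)/(k₁ + k₂) = 0.6667; thus R = |r|² = 0.4444, T = 0.5556.

T = 0.556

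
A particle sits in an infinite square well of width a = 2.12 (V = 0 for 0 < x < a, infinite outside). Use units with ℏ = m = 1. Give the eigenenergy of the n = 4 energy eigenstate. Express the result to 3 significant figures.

Requiring ψ(0) = ψ(a) = 0 quantises k = nπ/a, hence E_n = ℏ²k²/2m = n²π²ℏ²/(2ma²).
E_4 = 4² × π² / (2 × 1 × 2.12²) = 17.57.

E = 17.6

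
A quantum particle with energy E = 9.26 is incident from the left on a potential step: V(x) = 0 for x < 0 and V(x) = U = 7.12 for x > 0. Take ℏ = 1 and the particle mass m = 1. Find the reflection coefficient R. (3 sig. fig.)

R = 0.123

The wavenumbers are k₁ = √(2mE)/ℏ = 4.303 on the left and k₂ = √(2m(E − U))/ℏ = 2.069 on the right.
Continuity of ψ and ψ′ at the step yields the reflection amplitude r = (k₁ − k₂)/(k₁ + k₂) = 0.3507; thus R = |r|² = 0.1230, T = 0.8770.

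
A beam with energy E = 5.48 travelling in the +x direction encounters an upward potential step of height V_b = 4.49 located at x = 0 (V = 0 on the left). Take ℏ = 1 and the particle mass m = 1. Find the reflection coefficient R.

The wavenumbers are k₁ = √(2mE)/ℏ = 3.311 on the left and k₂ = √(2m(E − V_b))/ℏ = 1.407 on the right.
Matching ψ and ψ′ at x = 0 gives r = (k₁ − k₂)/(k₁ + k₂), so R = r² = 0.1628 and T = 1 − R = 0.8372.

R = 0.163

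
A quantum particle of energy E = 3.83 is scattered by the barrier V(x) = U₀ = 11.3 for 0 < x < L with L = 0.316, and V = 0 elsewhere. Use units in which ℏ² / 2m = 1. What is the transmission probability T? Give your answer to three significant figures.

T = 0.485

E < U₀: inside the barrier ψ ∝ e^{±κx} with κ = √(2m(U₀ − E))/ℏ = 2.733.
κL = 0.8637, sinh(κL) = 0.9751.
The exact tunnelling result is T⁻¹ = 1 + U₀² sinh²(κL) / [4E(U₀ − E)] = 2.061, so T = 0.485.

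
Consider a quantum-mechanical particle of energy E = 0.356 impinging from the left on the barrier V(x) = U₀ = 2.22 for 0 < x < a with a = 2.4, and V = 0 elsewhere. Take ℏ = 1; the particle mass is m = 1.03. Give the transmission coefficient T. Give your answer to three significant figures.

T = 0.000177

E < U₀: inside the barrier ψ ∝ e^{±κx} with κ = √(2m(U₀ − E))/ℏ = 1.960.
κa = 4.703, sinh(κa) = 55.13.
The exact tunnelling result is T⁻¹ = 1 + U₀² sinh²(κa) / [4E(U₀ − E)] = 5644, so T = 0.000177.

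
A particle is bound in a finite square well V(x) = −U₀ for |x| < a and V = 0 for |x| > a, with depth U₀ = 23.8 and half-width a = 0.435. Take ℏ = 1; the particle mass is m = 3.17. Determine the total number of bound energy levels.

The dimensionless depth is z₀ = a√(2mU₀)/ℏ = 0.435 × √(150.9) = 5.343.
The even/odd transcendental equations gain one root per π/2 in z₀, giving N = 1 + ⌊2z₀/π⌋ = 1 + ⌊3.402⌋ = 4.

N = 4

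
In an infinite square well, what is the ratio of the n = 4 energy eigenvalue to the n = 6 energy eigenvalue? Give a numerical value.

E_n = n²π²ℏ²/(2mL²) so the ratio is n₂²/n₁² = 16/36 = 0.444444.

0.444444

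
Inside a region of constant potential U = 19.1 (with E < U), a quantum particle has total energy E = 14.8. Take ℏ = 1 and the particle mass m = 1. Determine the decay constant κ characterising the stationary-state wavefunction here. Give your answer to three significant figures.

Since E < U the TISE in this region is ψ'' = κ²ψ with κ = √(2m(U − E))/ℏ.
κ = √(2 × 1 × 4.3) = 2.933.

κ = 2.93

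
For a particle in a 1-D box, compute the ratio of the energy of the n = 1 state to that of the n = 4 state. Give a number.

Since E_n ∝ n², the ratio is (1/4)² = 0.0625.

0.0625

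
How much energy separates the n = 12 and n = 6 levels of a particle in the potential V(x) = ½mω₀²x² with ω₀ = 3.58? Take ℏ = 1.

E_n = ℏω₀(n + ½), so ΔE = (12 − 6) ℏω₀ = 6 × 3.58 = 21.48.

ΔE = 21.5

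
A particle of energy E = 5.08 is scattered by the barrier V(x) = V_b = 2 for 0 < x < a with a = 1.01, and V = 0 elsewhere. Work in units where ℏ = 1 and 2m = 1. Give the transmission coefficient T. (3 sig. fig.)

E > V_b: inside the barrier k₂ = √(2m(E − V_b))/ℏ = 1.755, k₂a = 1.773.
T = [1 + V_b² sin²(k₂a) / (4E(E − V_b))]⁻¹ = 1/1.061 = 0.942.

T = 0.942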